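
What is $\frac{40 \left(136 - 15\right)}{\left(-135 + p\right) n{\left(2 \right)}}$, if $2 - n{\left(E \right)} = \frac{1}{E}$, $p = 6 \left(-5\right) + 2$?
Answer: $- \frac{9680}{489} \approx -19.796$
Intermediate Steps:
$p = -28$ ($p = -30 + 2 = -28$)
$n{\left(E \right)} = 2 - \frac{1}{E}$
$\frac{40 \left(136 - 15\right)}{\left(-135 + p\right) n{\left(2 \right)}} = \frac{40 \left(136 - 15\right)}{\left(-135 - 28\right) \left(2 - \frac{1}{2}\right)} = \frac{40 \cdot 121}{\left(-163\right) \left(2 - \frac{1}{2}\right)} = \frac{4840}{\left(-163\right) \left(2 - \frac{1}{2}\right)} = \frac{4840}{\left(-163\right) \frac{3}{2}} = \frac{4840}{- \frac{489}{2}} = 4840 \left(- \frac{2}{489}\right) = - \frac{9680}{489}$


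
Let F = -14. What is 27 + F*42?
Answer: -561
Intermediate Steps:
27 + F*42 = 27 - 14*42 = 27 - 588 = -561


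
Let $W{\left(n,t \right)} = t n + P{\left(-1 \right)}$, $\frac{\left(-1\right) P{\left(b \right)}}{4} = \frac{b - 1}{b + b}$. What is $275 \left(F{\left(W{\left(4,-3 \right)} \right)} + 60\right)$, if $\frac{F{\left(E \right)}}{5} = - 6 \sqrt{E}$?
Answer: $16500 - 33000 i \approx 16500.0 - 33000.0 i$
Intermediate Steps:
$P{\left(b \right)} = - \frac{2 \left(-1 + b\right)}{b}$ ($P{\left(b \right)} = - 4 \frac{b - 1}{b + b} = - 4 \frac{-1 + b}{2 b} = - \frac{2 \left(-1 + b\right)}{b}$)
$W{\left(n,t \right)} = -4 + n t$ ($W{\left(n,t \right)} = t n - \left(2 - \frac{2}{-1}\right) = n t + \left(-2 + 2 \left(-1\right)\right) = n t - 4 = -4 + n t$)
$F{\left(E \right)} = - 30 \sqrt{E}$ ($F{\left(E \right)} = 5 \left(- 6 \sqrt{E}\right) = - 30 \sqrt{E}$)
$275 \left(F{\left(W{\left(4,-3 \right)} \right)} + 60\right) = 275 \left(- 30 \sqrt{-4 + 4 \left(-3\right)} + 60\right) = 275 \left(- 30 \sqrt{-4 - 12} + 60\right) = 275 \left(- 30 \sqrt{-16} + 60\right) = 275 \left(- 30 \cdot 4 i + 60\right) = 275 \left(- 120 i + 60\right) = 275 \left(60 - 120 i\right) = 16500 - 33000 i$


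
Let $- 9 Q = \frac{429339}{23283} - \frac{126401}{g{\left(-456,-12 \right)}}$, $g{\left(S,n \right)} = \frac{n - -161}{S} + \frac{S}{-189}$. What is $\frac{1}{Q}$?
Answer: $\frac{1395233775}{9391179707561} \approx 0.00014857$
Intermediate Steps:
$g{\left(S,n \right)} = - \frac{S}{189} + \frac{161 + n}{S}$ ($g{\left(S,n \right)} = \frac{n + 161}{S} + S \left(- \frac{1}{189}\right) = \frac{161 + n}{S} - \frac{S}{189} = - \frac{S}{189} + \frac{161 + n}{S}$)
$Q = \frac{9391179707561}{1395233775}$ ($Q = - \frac{\frac{429339}{23283} - \frac{126401}{\frac{1}{-456} \left(161 - 12 - \frac{\left(-456\right)^{2}}{189}\right)}}{9} = - \frac{429339 \cdot \frac{1}{23283} - \frac{126401}{\left(- \frac{1}{456}\right) \left(161 - 12 - \frac{23104}{21}\right)}}{9} = - \frac{\frac{143113}{7761} - \frac{126401}{\left(- \frac{1}{456}\right) \left(161 - 12 - \frac{23104}{21}\right)}}{9} = - \frac{\frac{143113}{7761} - \frac{126401}{\left(- \frac{1}{456}\right) \left(- \frac{19975}{21}\right)}}{9} = - \frac{\frac{143113}{7761} - \frac{126401}{\frac{19975}{9576}}}{9} = - \frac{\frac{143113}{7761} - \frac{1210415976}{19975}}{9} = \left(- \frac{1}{9}\right) \left(- \frac{9391179707561}{155025975}\right) = \frac{9391179707561}{1395233775} \approx 6730.9$)
$\frac{1}{Q} = \frac{1}{\frac{9391179707561}{1395233775}} = \frac{1395233775}{9391179707561}$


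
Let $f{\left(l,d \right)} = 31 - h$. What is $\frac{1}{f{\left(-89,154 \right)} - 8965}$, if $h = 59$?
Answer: $- \frac{1}{8993} \approx -0.0001112$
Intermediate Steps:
$f{\left(l,d \right)} = -28$ ($f{\left(l,d \right)} = 31 - 59 = -28$)
$\frac{1}{f{\left(-89,154 \right)} - 8965} = \frac{1}{-28 - 8965} = \frac{1}{-8993} = - \frac{1}{8993}$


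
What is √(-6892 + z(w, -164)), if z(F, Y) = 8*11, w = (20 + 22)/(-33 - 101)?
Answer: 18*I*√21 ≈ 82.486*I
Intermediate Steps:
w = -21/67 (w = 42/(-134) = 42*(-1/134) = -21/67 ≈ -0.31343)
z(F, Y) = 88
√(-6892 + z(w, -164)) = √(-6892 + 88) = √(-6804) = 18*I*√21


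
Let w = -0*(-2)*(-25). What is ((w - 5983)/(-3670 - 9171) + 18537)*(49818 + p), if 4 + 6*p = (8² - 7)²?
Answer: 35962189629400/38523 ≈ 9.3353e+8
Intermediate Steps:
w = 0 (w = -6*0*(-25) = 0*(-25) = 0)
p = 3245/6 (p = -⅔ + (8² - 7)²/6 = -⅔ + (64 - 7)²/6 = -⅔ + (⅙)*57² = -⅔ + (⅙)*3249 = -⅔ + 1083/2 = 3245/6 ≈ 540.83)
((w - 5983)/(-3670 - 9171) + 18537)*(49818 + p) = ((0 - 5983)/(-3670 - 9171) + 18537)*(49818 + 3245/6) = (-5983/(-12841) + 18537)*(302153/6) = (-5983*(-1/12841) + 18537)*(302153/6) = (5983/12841 + 18537)*(302153/6) = (238039600/12841)*(302153/6) = 35962189629400/38523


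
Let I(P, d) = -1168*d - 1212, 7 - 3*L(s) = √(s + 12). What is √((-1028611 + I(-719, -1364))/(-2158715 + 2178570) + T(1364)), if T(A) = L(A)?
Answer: 2*√(75445095 - 3276075*√86)/3135 ≈ 4.2826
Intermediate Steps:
L(s) = 7/3 - √(12 + s)/3 (L(s) = 7/3 - √(s + 12)/3 = 7/3 - √(12 + s)/3)
T(A) = 7/3 - √(12 + A)/3
I(P, d) = -1212 - 1168*d
√((-1028611 + I(-719, -1364))/(-2158715 + 2178570) + T(1364)) = √((-1028611 + (-1212 - 1168*(-1364)))/(-2158715 + 2178570) + (7/3 - √(12 + 1364)/3)) = √((-1028611 + (-1212 + 1593152))/19855 + (7/3 - 4*√86/3)) = √((-1028611 + 1591940)*(1/19855) + (7/3 - 4*√86/3)) = √(563329*(1/19855) + (7/3 - 4*√86/3)) = √(563329/19855 + (7/3 - 4*√86/3)) = √(1828972/59565 - 4*√86/3)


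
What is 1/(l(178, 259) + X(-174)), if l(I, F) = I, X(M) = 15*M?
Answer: -1/2432 ≈ -0.00041118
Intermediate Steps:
1/(l(178, 259) + X(-174)) = 1/(178 + 15*(-174)) = 1/(178 - 2610) = 1/(-2432) = -1/2432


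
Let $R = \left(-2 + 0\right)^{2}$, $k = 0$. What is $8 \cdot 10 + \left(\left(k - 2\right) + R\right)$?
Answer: $82$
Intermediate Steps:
$R = 4$ ($R = \left(-2\right)^{2} = 4$)
$8 \cdot 10 + \left(\left(k - 2\right) + R\right) = 8 \cdot 10 + \left(\left(0 - 2\right) + 4\right) = 80 + \left(-2 + 4\right) = 80 + 2 = 82$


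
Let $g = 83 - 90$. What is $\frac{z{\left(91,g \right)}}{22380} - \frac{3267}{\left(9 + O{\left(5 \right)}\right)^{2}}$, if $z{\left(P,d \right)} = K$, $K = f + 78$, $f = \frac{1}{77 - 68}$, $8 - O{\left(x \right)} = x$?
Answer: $- \frac{18276053}{805680} \approx -22.684$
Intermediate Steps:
$O{\left(x \right)} = 8 - x$
$g = -7$
$f = \frac{1}{9} \approx 0.11111$
$K = \frac{703}{9}$ ($K = \frac{1}{9} + 78 = \frac{703}{9} \approx 78.111$)
$z{\left(P,d \right)} = \frac{703}{9}$
$\frac{z{\left(91,g \right)}}{22380} - \frac{3267}{\left(9 + O{\left(5 \right)}\right)^{2}} = \frac{703}{9 \cdot 22380} - \frac{3267}{\left(9 + \left(8 - 5\right)\right)^{2}} = \frac{703}{9} \cdot \frac{1}{22380} - \frac{3267}{\left(9 + \left(8 - 5\right)\right)^{2}} = \frac{703}{201420} - \frac{3267}{\left(9 + 3\right)^{2}} = \frac{703}{201420} - \frac{3267}{12^{2}} = \frac{703}{201420} - \frac{3267}{144} = \frac{703}{201420} - \frac{363}{16} = - \frac{18276053}{805680}$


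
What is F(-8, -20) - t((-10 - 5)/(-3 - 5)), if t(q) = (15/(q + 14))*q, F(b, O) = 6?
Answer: 537/127 ≈ 4.2283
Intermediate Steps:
t(q) = 15*q/(14 + q) (t(q) = (15/(14 + q))*q = 15*q/(14 + q))
F(-8, -20) - t((-10 - 5)/(-3 - 5)) = 6 - 15*(-10 - 5)/(-3 - 5)/(14 + (-10 - 5)/(-3 - 5)) = 6 - 15*(-15/(-8))/(14 - 15/(-8)) = 6 - 15*(-15*(-⅛))/(14 - 15*(-⅛)) = 6 - 15*15/(8*(14 + 15/8)) = 6 - 15*15/(8*127/8) = 6 - 15*15*8/(8*127) = 6 - 1*225/127 = 6 - 225/127 = 537/127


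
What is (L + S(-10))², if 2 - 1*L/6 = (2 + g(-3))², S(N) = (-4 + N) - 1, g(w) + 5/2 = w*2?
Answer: 263169/4 ≈ 65792.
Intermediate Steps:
g(w) = -5/2 + 2*w (g(w) = -5/2 + w*2 = -5/2 + 2*w)
S(N) = -5 + N
L = -483/2 (L = 12 - 6*(2 + (-5/2 + 2*(-3)))² = 12 - 6*(2 + (-5/2 - 6))² = 12 - 6*(2 - 17/2)² = 12 - 6*(-13/2)² = 12 - 6*169/4 = 12 - 507/2 = -483/2 ≈ -241.50)
(L + S(-10))² = (-483/2 + (-5 - 10))² = (-483/2 - 15)² = (-513/2)² = 263169/4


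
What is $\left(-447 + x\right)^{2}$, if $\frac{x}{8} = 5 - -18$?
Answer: $69169$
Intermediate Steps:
$x = 184$ ($x = 8 \left(5 - -18\right) = 8 \left(5 + 18\right) = 8 \cdot 23 = 184$)
$\left(-447 + x\right)^{2} = \left(-447 + 184\right)^{2} = \left(-263\right)^{2} = 69169$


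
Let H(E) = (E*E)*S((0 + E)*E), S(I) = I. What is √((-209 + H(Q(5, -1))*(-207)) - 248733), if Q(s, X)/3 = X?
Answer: I*√265709 ≈ 515.47*I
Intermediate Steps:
Q(s, X) = 3*X
H(E) = E⁴ (H(E) = (E*E)*((0 + E)*E) = E²*(E*E) = E²*E² = E⁴)
√((-209 + H(Q(5, -1))*(-207)) - 248733) = √((-209 + (3*(-1))⁴*(-207)) - 248733) = √((-209 + (-3)⁴*(-207)) - 248733) = √((-209 + 81*(-207)) - 248733) = √((-209 - 16767) - 248733) = √(-16976 - 248733) = √(-265709) = I*√265709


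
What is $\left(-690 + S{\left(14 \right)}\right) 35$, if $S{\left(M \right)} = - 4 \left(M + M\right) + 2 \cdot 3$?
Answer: $-27860$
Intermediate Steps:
$S{\left(M \right)} = 6 - 8 M$ ($S{\left(M \right)} = - 4 \cdot 2 M + 6 = - 8 M + 6 = 6 - 8 M$)
$\left(-690 + S{\left(14 \right)}\right) 35 = \left(-690 + \left(6 - 112\right)\right) 35 = \left(-690 - 106\right) 35 = \left(-796\right) 35 = -27860$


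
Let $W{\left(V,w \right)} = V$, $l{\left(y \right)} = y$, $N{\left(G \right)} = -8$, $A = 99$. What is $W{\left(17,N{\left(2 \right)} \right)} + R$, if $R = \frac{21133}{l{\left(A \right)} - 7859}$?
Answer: $\frac{110787}{7760} \approx 14.277$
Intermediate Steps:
$R = - \frac{21133}{7760}$ ($R = \frac{21133}{99 - 7859} = \frac{21133}{-7760} = 21133 \left(- \frac{1}{7760}\right) = - \frac{21133}{7760} \approx -2.7233$)
$W{\left(17,N{\left(2 \right)} \right)} + R = 17 - \frac{21133}{7760} = \frac{110787}{7760}$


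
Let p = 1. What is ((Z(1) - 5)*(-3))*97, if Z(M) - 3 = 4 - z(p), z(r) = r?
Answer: -291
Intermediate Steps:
Z(M) = 6 (Z(M) = 3 + (4 - 1*1) = 3 + (4 - 1) = 3 + 3 = 6)
((Z(1) - 5)*(-3))*97 = ((6 - 5)*(-3))*97 = (1*(-3))*97 = -3*97 = -291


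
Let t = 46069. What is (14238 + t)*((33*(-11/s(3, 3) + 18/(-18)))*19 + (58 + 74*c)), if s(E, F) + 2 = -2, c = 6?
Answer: 385783879/4 ≈ 9.6446e+7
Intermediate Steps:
s(E, F) = -4 (s(E, F) = -2 - 2 = -4)
(14238 + t)*((33*(-11/s(3, 3) + 18/(-18)))*19 + (58 + 74*c)) = (14238 + 46069)*((33*(-11/(-4) + 18/(-18)))*19 + (58 + 74*6)) = 60307*((33*(-11*(-¼) + 18*(-1/18)))*19 + (58 + 444)) = 60307*((33*(11/4 - 1))*19 + 502) = 60307*((33*(7/4))*19 + 502) = 60307*((231/4)*19 + 502) = 60307*(4389/4 + 502) = 60307*(6397/4) = 385783879/4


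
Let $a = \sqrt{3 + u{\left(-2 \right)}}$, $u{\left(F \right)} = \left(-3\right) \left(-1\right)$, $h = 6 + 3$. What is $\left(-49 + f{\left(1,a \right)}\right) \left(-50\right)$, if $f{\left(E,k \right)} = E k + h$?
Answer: $2000 - 50 \sqrt{6} \approx 1877.5$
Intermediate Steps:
$h = 9$
$u{\left(F \right)} = 3$
$a = \sqrt{6}$ ($a = \sqrt{3 + 3} = \sqrt{6} \approx 2.4495$)
$f{\left(E,k \right)} = 9 + E k$ ($f{\left(E,k \right)} = E k + 9 = 9 + E k$)
$\left(-49 + f{\left(1,a \right)}\right) \left(-50\right) = \left(-49 + \left(9 + 1 \sqrt{6}\right)\right) \left(-50\right) = \left(-49 + \left(9 + \sqrt{6}\right)\right) \left(-50\right) = \left(-40 + \sqrt{6}\right) \left(-50\right) = 2000 - 50 \sqrt{6}$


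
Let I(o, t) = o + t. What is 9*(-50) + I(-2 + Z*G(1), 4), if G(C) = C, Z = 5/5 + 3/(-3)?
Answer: -448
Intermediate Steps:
Z = 0 (Z = 5*(⅕) + 3*(-⅓) = 1 - 1 = 0)
9*(-50) + I(-2 + Z*G(1), 4) = 9*(-50) + ((-2 + 0*1) + 4) = -450 + ((-2 + 0) + 4) = -450 + (-2 + 4) = -450 + 2 = -448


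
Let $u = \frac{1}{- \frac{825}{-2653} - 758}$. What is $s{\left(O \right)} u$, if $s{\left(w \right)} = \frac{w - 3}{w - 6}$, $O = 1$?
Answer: $- \frac{5306}{10050745} \approx -0.00052792$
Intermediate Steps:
$s{\left(w \right)} = \frac{-3 + w}{-6 + w}$
$u = - \frac{2653}{2010149}$ ($u = \frac{1}{\left(-825\right) \left(- \frac{1}{2653}\right) - 758} = \frac{1}{\frac{825}{2653} - 758} = \frac{1}{- \frac{2010149}{2653}} = - \frac{2653}{2010149} \approx -0.0013198$)
$s{\left(O \right)} u = \frac{-3 + 1}{-6 + 1} \left(- \frac{2653}{2010149}\right) = \frac{1}{-5} \left(-2\right) \left(- \frac{2653}{2010149}\right) = \left(- \frac{1}{5}\right) \left(-2\right) \left(- \frac{2653}{2010149}\right) = \frac{2}{5} \left(- \frac{2653}{2010149}\right) = - \frac{5306}{10050745}$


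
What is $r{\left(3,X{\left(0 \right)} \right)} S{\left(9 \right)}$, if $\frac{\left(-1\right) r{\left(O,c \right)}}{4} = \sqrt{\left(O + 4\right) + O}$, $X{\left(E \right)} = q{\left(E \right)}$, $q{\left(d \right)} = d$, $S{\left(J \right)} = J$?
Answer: $- 36 \sqrt{10} \approx -113.84$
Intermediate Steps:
$X{\left(E \right)} = E$
$r{\left(O,c \right)} = - 4 \sqrt{4 + 2 O}$ ($r{\left(O,c \right)} = - 4 \sqrt{\left(O + 4\right) + O} = - 4 \sqrt{\left(4 + O\right) + O} = - 4 \sqrt{4 + 2 O}$)
$r{\left(3,X{\left(0 \right)} \right)} S{\left(9 \right)} = - 4 \sqrt{4 + 2 \cdot 3} \cdot 9 = - 4 \sqrt{4 + 6} \cdot 9 = - 4 \sqrt{10} \cdot 9 = - 36 \sqrt{10}$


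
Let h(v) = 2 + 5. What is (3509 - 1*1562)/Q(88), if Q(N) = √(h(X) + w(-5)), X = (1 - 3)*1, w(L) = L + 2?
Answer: 1947/2 ≈ 973.50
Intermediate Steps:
w(L) = 2 + L
X = -2 (X = -2*1 = -2)
h(v) = 7
Q(N) = 2 (Q(N) = √(7 + (2 - 5)) = √(7 - 3) = √4 = 2)
(3509 - 1*1562)/Q(88) = (3509 - 1*1562)/2 = (3509 - 1562)*(½) = 1947*(½) = 1947/2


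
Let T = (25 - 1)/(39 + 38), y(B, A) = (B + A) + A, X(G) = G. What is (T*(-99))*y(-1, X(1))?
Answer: -216/7 ≈ -30.857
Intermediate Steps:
y(B, A) = B + 2*A (y(B, A) = (A + B) + A = B + 2*A)
T = 24/77 ≈ 0.31169
(T*(-99))*y(-1, X(1)) = ((24/77)*(-99))*(-1 + 2*1) = -216*(-1 + 2)/7 = -216/7*1 = -216/7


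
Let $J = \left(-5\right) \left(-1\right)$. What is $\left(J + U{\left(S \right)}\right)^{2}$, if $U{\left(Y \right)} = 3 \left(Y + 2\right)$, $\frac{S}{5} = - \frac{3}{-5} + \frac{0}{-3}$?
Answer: $400$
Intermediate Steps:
$S = 3$ ($S = 5 \left(- \frac{3}{-5} + \frac{0}{-3}\right) = 5 \left(\left(-3\right) \left(- \frac{1}{5}\right) + 0 \left(- \frac{1}{3}\right)\right) = 5 \left(\frac{3}{5} + 0\right) = 5 \cdot \frac{3}{5} = 3$)
$U{\left(Y \right)} = 6 + 3 Y$ ($U{\left(Y \right)} = 3 \left(2 + Y\right) = 6 + 3 Y$)
$J = 5$
$\left(J + U{\left(S \right)}\right)^{2} = \left(5 + \left(6 + 3 \cdot 3\right)\right)^{2} = \left(5 + \left(6 + 9\right)\right)^{2} = \left(5 + 15\right)^{2} = 20^{2} = 400$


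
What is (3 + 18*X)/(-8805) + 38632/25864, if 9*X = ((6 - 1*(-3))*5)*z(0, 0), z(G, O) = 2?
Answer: 13975902/9488855 ≈ 1.4729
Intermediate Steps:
X = 10 (X = (((6 - 1*(-3))*5)*2)/9 = (((6 + 3)*5)*2)/9 = ((9*5)*2)/9 = (45*2)/9 = (⅑)*90 = 10)
(3 + 18*X)/(-8805) + 38632/25864 = (3 + 18*10)/(-8805) + 38632/25864 = (3 + 180)*(-1/8805) + 38632*(1/25864) = 183*(-1/8805) + 4829/3233 = -61/2935 + 4829/3233 = 13975902/9488855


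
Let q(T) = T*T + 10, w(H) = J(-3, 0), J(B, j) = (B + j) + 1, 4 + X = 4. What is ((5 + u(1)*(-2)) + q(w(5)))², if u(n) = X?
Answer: 361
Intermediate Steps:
X = 0 (X = -4 + 4 = 0)
J(B, j) = 1 + B + j
u(n) = 0
w(H) = -2 (w(H) = 1 - 3 + 0 = -2)
q(T) = 10 + T² (q(T) = T² + 10 = 10 + T²)
((5 + u(1)*(-2)) + q(w(5)))² = ((5 + 0*(-2)) + (10 + (-2)²))² = ((5 + 0) + (10 + 4))² = (5 + 14)² = 19² = 361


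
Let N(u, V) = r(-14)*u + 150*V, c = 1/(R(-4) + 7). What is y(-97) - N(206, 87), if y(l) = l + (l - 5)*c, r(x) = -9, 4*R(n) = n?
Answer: -11310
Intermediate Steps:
R(n) = n/4
c = ⅙ (c = 1/((¼)*(-4) + 7) = 1/(-1 + 7) = 1/6 = ⅙ ≈ 0.16667)
N(u, V) = -9*u + 150*V
y(l) = -⅚ + 7*l/6 (y(l) = l + (l - 5)*(⅙) = l + (-5 + l)*(⅙) = l + (-⅚ + l/6) = -⅚ + 7*l/6)
y(-97) - N(206, 87) = (-⅚ + (7/6)*(-97)) - (-9*206 + 150*87) = (-⅚ - 679/6) - (-1854 + 13050) = -114 - 1*11196 = -114 - 11196 = -11310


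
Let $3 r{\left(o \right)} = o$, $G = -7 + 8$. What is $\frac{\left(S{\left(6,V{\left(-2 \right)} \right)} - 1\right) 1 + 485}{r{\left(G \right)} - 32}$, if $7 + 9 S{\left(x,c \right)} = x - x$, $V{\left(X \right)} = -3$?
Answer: $- \frac{4349}{285} \approx -15.26$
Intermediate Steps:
$G = 1$
$r{\left(o \right)} = \frac{o}{3}$
$S{\left(x,c \right)} = - \frac{7}{9}$ ($S{\left(x,c \right)} = - \frac{7}{9} + \frac{x - x}{9} = - \frac{7}{9} + \frac{1}{9} \cdot 0 = - \frac{7}{9} + 0 = - \frac{7}{9}$)
$\frac{\left(S{\left(6,V{\left(-2 \right)} \right)} - 1\right) 1 + 485}{r{\left(G \right)} - 32} = \frac{\left(- \frac{7}{9} - 1\right) 1 + 485}{\frac{1}{3} \cdot 1 - 32} = \frac{\left(- \frac{16}{9}\right) 1 + 485}{\frac{1}{3} - 32} = \frac{- \frac{16}{9} + 485}{- \frac{95}{3}} = \frac{4349}{9} \left(- \frac{3}{95}\right) = - \frac{4349}{285}$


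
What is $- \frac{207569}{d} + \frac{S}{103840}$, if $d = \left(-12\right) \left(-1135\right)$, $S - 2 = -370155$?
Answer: $- \frac{1329772441}{70715040} \approx -18.805$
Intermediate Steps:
$S = -370153$ ($S = 2 - 370155 = -370153$)
$d = 13620$
$- \frac{207569}{d} + \frac{S}{103840} = - \frac{207569}{13620} - \frac{370153}{103840} = - \frac{1329772441}{70715040}$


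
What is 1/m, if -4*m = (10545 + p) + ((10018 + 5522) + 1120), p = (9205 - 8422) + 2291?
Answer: -4/30279 ≈ -0.00013210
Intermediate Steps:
p = 3074 (p = 783 + 2291 = 3074)
m = -30279/4 (m = -((10545 + 3074) + ((10018 + 5522) + 1120))/4 = -(13619 + (15540 + 1120))/4 = -(13619 + 16660)/4 = -¼*30279 = -30279/4 ≈ -7569.8)
1/m = 1/(-30279/4) = -4/30279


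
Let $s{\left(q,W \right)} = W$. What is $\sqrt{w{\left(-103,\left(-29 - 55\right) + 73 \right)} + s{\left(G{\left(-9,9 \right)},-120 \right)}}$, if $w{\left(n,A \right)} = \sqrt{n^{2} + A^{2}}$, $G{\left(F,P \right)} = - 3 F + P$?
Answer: $\sqrt{-120 + \sqrt{10730}} \approx 4.0515 i$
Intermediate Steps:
$G{\left(F,P \right)} = P - 3 F$
$w{\left(n,A \right)} = \sqrt{A^{2} + n^{2}}$
$\sqrt{w{\left(-103,\left(-29 - 55\right) + 73 \right)} + s{\left(G{\left(-9,9 \right)},-120 \right)}} = \sqrt{\sqrt{\left(\left(-29 - 55\right) + 73\right)^{2} + \left(-103\right)^{2}} - 120} = \sqrt{\sqrt{\left(-84 + 73\right)^{2} + 10609} - 120} = \sqrt{\sqrt{\left(-11\right)^{2} + 10609} - 120} = \sqrt{\sqrt{121 + 10609} - 120} = \sqrt{\sqrt{10730} - 120} = \sqrt{-120 + \sqrt{10730}}$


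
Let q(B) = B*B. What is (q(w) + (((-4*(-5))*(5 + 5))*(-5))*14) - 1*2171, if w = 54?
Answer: -13255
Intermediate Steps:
q(B) = B**2
(q(w) + (((-4*(-5))*(5 + 5))*(-5))*14) - 1*2171 = (54**2 + (((-4*(-5))*(5 + 5))*(-5))*14) - 1*2171 = (2916 + ((20*10)*(-5))*14) - 2171 = (2916 + (200*(-5))*14) - 2171 = (2916 - 1000*14) - 2171 = (2916 - 14000) - 2171 = -11084 - 2171 = -13255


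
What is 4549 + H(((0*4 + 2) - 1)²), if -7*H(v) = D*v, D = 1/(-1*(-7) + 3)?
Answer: 318429/70 ≈ 4549.0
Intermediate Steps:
D = ⅒ (D = 1/(7 + 3) = 1/10 = ⅒ ≈ 0.10000)
H(v) = -v/70
4549 + H(((0*4 + 2) - 1)²) = 4549 - ((0*4 + 2) - 1)²/70 = 4549 - ((0 + 2) - 1)²/70 = 4549 - (2 - 1)²/70 = 4549 - 1/70*1² = 4549 - 1/70*1 = 4549 - 1/70 = 318429/70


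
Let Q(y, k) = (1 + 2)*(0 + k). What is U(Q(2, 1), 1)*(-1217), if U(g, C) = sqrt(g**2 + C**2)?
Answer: -1217*sqrt(10) ≈ -3848.5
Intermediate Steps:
Q(y, k) = 3*k
U(g, C) = sqrt(C**2 + g**2)
U(Q(2, 1), 1)*(-1217) = sqrt(1**2 + (3*1)**2)*(-1217) = sqrt(1 + 3**2)*(-1217) = sqrt(1 + 9)*(-1217) = sqrt(10)*(-1217) = -1217*sqrt(10)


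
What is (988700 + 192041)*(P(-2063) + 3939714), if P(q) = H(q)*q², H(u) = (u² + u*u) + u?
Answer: 42763803763822009449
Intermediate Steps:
H(u) = u + 2*u² (H(u) = (u² + u²) + u = 2*u² + u = u + 2*u²)
P(q) = q³*(1 + 2*q) (P(q) = (q*(1 + 2*q))*q² = q³*(1 + 2*q))
(988700 + 192041)*(P(-2063) + 3939714) = (988700 + 192041)*((-2063)³*(1 + 2*(-2063)) + 3939714) = 1180741*(-8780064047*(1 - 4126) + 3939714) = 1180741*(-8780064047*(-4125) + 3939714) = 1180741*(36217764193875 + 3939714) = 1180741*36217768133589 = 42763803763822009449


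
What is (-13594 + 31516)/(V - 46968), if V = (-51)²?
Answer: -5974/14789 ≈ -0.40395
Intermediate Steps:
V = 2601
(-13594 + 31516)/(V - 46968) = (-13594 + 31516)/(2601 - 46968) = 17922/(-44367) = 17922*(-1/44367) = -5974/14789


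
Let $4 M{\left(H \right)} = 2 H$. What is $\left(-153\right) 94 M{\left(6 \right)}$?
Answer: $-43146$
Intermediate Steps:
$M{\left(H \right)} = \frac{H}{2}$ ($M{\left(H \right)} = \frac{2 H}{4} = \frac{H}{2}$)
$\left(-153\right) 94 M{\left(6 \right)} = \left(-153\right) 94 \cdot \frac{1}{2} \cdot 6 = \left(-14382\right) 3 = -43146$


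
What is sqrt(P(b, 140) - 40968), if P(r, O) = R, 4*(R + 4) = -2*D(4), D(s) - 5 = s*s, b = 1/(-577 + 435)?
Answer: 13*I*sqrt(970)/2 ≈ 202.44*I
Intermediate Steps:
b = -1/142 (b = 1/(-142) = -1/142 ≈ -0.0070423)
D(s) = 5 + s**2 (D(s) = 5 + s*s = 5 + s**2)
R = -29/2 (R = -4 + (-2*(5 + 4**2))/4 = -4 + (-2*(5 + 16))/4 = -4 + (-2*21)/4 = -4 + (1/4)*(-42) = -4 - 21/2 = -29/2 ≈ -14.500)
P(r, O) = -29/2
sqrt(P(b, 140) - 40968) = sqrt(-29/2 - 40968) = sqrt(-81965/2) = 13*I*sqrt(970)/2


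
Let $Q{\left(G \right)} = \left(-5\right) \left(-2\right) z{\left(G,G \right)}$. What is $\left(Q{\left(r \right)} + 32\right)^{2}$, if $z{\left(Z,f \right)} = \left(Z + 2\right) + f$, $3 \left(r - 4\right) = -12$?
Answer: $2704$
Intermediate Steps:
$r = 0$ ($r = 4 + \frac{1}{3} \left(-12\right) = 4 - 4 = 0$)
$z{\left(Z,f \right)} = 2 + Z + f$ ($z{\left(Z,f \right)} = \left(2 + Z\right) + f = 2 + Z + f$)
$Q{\left(G \right)} = 20 + 20 G$ ($Q{\left(G \right)} = \left(-5\right) \left(-2\right) \left(2 + G + G\right) = 10 \left(2 + 2 G\right) = 20 + 20 G$)
$\left(Q{\left(r \right)} + 32\right)^{2} = \left(\left(20 + 20 \cdot 0\right) + 32\right)^{2} = \left(\left(20 + 0\right) + 32\right)^{2} = \left(20 + 32\right)^{2} = 52^{2} = 2704$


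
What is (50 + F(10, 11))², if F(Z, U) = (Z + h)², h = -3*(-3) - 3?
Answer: 93636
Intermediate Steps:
h = 6 (h = 9 - 3 = 6)
F(Z, U) = (6 + Z)² (F(Z, U) = (Z + 6)² = (6 + Z)²)
(50 + F(10, 11))² = (50 + (6 + 10)²)² = (50 + 16²)² = (50 + 256)² = 306² = 93636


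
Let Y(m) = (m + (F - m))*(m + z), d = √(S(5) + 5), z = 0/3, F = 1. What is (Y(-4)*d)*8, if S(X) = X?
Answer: -32*√10 ≈ -101.19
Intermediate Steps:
z = 0 (z = 0*(⅓) = 0)
d = √10 (d = √(5 + 5) = √10 ≈ 3.1623)
Y(m) = m (Y(m) = (m + (1 - m))*(m + 0) = 1*m = m)
(Y(-4)*d)*8 = -4*√10*8 = -32*√10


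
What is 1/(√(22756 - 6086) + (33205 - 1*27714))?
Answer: 5491/30134411 - √16670/30134411 ≈ 0.00017793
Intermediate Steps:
1/(√(22756 - 6086) + (33205 - 1*27714)) = 1/(√16670 + (33205 - 27714)) = 1/(√16670 + 5491) = 1/(5491 + √16670)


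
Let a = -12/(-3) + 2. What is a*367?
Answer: 2202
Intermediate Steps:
a = 6 (a = -12*(-1)/3 + 2 = -3*(-4/3) + 2 = 4 + 2 = 6)
a*367 = 6*367 = 2202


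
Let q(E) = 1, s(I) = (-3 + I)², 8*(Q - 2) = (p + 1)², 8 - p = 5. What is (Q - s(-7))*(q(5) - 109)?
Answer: 10368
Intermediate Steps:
p = 3 (p = 8 - 1*5 = 8 - 5 = 3)
Q = 4 (Q = 2 + (3 + 1)²/8 = 2 + (⅛)*4² = 2 + (⅛)*16 = 2 + 2 = 4)
(Q - s(-7))*(q(5) - 109) = (4 - (-3 - 7)²)*(1 - 109) = (4 - 1*(-10)²)*(-108) = (4 - 1*100)*(-108) = (4 - 100)*(-108) = -96*(-108) = 10368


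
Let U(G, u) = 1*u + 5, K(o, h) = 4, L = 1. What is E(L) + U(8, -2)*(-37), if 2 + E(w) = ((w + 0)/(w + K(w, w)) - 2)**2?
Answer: -2744/25 ≈ -109.76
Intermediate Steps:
U(G, u) = 5 + u (U(G, u) = u + 5 = 5 + u)
E(w) = -2 + (-2 + w/(4 + w))**2 (E(w) = -2 + ((w + 0)/(w + 4) - 2)**2 = -2 + (w/(4 + w) - 2)**2 = -2 + (-2 + w/(4 + w))**2)
E(L) + U(8, -2)*(-37) = (32 - 1*1**2)/(16 + 1**2 + 8*1) + (5 - 2)*(-37) = (32 - 1*1)/(16 + 1 + 8) + 3*(-37) = (32 - 1)/25 - 111 = (1/25)*31 - 111 = 31/25 - 111 = -2744/25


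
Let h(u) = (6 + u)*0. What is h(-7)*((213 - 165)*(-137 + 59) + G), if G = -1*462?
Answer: 0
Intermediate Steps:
G = -462
h(u) = 0
h(-7)*((213 - 165)*(-137 + 59) + G) = 0*((213 - 165)*(-137 + 59) - 462) = 0*(48*(-78) - 462) = 0*(-3744 - 462) = 0*(-4206) = 0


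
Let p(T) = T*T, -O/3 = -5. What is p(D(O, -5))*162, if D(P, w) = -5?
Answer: 4050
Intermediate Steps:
O = 15 (O = -3*(-5) = 15)
p(T) = T²
p(D(O, -5))*162 = (-5)²*162 = 25*162 = 4050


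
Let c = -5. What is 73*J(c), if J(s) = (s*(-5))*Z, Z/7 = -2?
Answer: -25550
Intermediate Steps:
Z = -14 (Z = 7*(-2) = -14)
J(s) = 70*s (J(s) = (s*(-5))*(-14) = -5*s*(-14) = 70*s)
73*J(c) = 73*(70*(-5)) = 73*(-350) = -25550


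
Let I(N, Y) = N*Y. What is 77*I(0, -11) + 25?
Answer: 25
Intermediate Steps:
77*I(0, -11) + 25 = 77*(0*(-11)) + 25 = 77*0 + 25 = 0 + 25 = 25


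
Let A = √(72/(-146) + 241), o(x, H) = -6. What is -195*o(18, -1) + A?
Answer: 1170 + √1281661/73 ≈ 1185.5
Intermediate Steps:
A = √1281661/73 (A = √(72*(-1/146) + 241) = √(-36/73 + 241) = √(17557/73) = √1281661/73 ≈ 15.508)
-195*o(18, -1) + A = -195*(-6) + √1281661/73 = 1170 + √1281661/73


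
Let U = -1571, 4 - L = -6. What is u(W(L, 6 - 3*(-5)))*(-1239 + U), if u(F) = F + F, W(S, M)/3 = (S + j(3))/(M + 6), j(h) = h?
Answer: -73060/9 ≈ -8117.8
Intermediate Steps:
L = 10 (L = 4 - 1*(-6) = 4 + 6 = 10)
W(S, M) = 3*(3 + S)/(6 + M) (W(S, M) = 3*((S + 3)/(M + 6)) = 3*((3 + S)/(6 + M)) = 3*(3 + S)/(6 + M))
u(F) = 2*F
u(W(L, 6 - 3*(-5)))*(-1239 + U) = (2*(3*(3 + 10)/(6 + (6 - 3*(-5)))))*(-1239 - 1571) = (2*(3*13/(6 + (6 + 15))))*(-2810) = (2*(3*13/(6 + 21)))*(-2810) = (2*(3*13/27))*(-2810) = (2*(3*(1/27)*13))*(-2810) = (2*(13/9))*(-2810) = (26/9)*(-2810) = -73060/9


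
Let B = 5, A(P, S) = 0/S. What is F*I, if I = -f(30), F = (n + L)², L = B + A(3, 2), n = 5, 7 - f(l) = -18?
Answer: -2500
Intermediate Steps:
f(l) = 25 (f(l) = 7 - 1*(-18) = 7 + 18 = 25)
A(P, S) = 0
L = 5 (L = 5 + 0 = 5)
F = 100 (F = (5 + 5)² = 10² = 100)
I = -25 (I = -1*25 = -25)
F*I = 100*(-25) = -2500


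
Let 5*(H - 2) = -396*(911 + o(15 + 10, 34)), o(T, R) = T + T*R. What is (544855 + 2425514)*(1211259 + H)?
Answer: 15888649329081/5 ≈ 3.1777e+12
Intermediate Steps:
o(T, R) = T + R*T
H = -707246/5 (H = 2 + (-396*(911 + (15 + 10)*(1 + 34)))/5 = 2 + (-396*(911 + 25*35))/5 = 2 + (-396*(911 + 875))/5 = 2 + (-396*1786)/5 = 2 + (⅕)*(-707256) = 2 - 707256/5 = -707246/5 ≈ -1.4145e+5)
(544855 + 2425514)*(1211259 + H) = (544855 + 2425514)*(1211259 - 707246/5) = 2970369*(5349049/5) = 15888649329081/5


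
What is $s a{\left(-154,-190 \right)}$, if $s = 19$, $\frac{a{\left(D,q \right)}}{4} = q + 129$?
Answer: $-4636$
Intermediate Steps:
$a{\left(D,q \right)} = 516 + 4 q$ ($a{\left(D,q \right)} = 4 \left(q + 129\right) = 4 \left(129 + q\right) = 516 + 4 q$)
$s a{\left(-154,-190 \right)} = 19 \left(516 + 4 \left(-190\right)\right) = 19 \left(516 - 760\right) = 19 \left(-244\right) = -4636$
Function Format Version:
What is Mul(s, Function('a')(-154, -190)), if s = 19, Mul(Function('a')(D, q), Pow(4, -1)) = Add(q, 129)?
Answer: -4636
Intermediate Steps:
Function('a')(D, q) = Add(516, Mul(4, q)) (Function('a')(D, q) = Mul(4, Add(q, 129)) = Mul(4, Add(129, q)) = Add(516, Mul(4, q)))
Mul(s, Function('a')(-154, -190)) = Mul(19, Add(516, Mul(4, -190))) = Mul(19, Add(516, -760)) = Mul(19, -244) = -4636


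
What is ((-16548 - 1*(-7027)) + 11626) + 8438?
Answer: 10543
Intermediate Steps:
((-16548 - 1*(-7027)) + 11626) + 8438 = ((-16548 + 7027) + 11626) + 8438 = (-9521 + 11626) + 8438 = 2105 + 8438 = 10543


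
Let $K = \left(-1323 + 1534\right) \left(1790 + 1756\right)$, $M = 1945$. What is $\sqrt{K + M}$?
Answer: $\sqrt{750151} \approx 866.11$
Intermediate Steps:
$K = 748206$ ($K = 211 \cdot 3546 = 748206$)
$\sqrt{K + M} = \sqrt{748206 + 1945} = \sqrt{750151}$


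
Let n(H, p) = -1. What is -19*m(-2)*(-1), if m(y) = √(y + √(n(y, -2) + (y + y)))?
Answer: 19*√(-2 + I*√5) ≈ 13.435 + 30.042*I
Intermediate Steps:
m(y) = √(y + √(-1 + 2*y)) (m(y) = √(y + √(-1 + (y + y))) = √(y + √(-1 + 2*y)))
-19*m(-2)*(-1) = -19*√(-2 + √(-1 + 2*(-2)))*(-1) = -19*√(-2 + √(-1 - 4))*(-1) = -19*√(-2 + √(-5))*(-1) = -19*√(-2 + I*√5)*(-1) = 19*√(-2 + I*√5)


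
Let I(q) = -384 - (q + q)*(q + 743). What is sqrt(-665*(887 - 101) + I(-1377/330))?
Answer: I*sqrt(6254588622)/110 ≈ 718.96*I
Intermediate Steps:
I(q) = -384 - 2*q*(743 + q)
sqrt(-665*(887 - 101) + I(-1377/330)) = sqrt(-665*(887 - 101) + (-384 - (-2046222)/330 - 2*(-1377/330)**2)) = sqrt(-665*786 + (-384 - (-2046222)/330 - 2*(-1377*1/330)**2)) = sqrt(-522690 + (-384 - 1486*(-459/110) - 2*(-459/110)**2)) = sqrt(-522690 + (-384 + 341037/55 - 2*210681/12100)) = sqrt(-522690 + (-384 + 341037/55 - 210681/6050)) = sqrt(-522690 + 34980189/6050) = sqrt(-3127294311/6050) = I*sqrt(6254588622)/110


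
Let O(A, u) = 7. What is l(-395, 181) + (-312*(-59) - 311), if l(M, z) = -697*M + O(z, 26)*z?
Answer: 294679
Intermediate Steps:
l(M, z) = -697*M + 7*z
l(-395, 181) + (-312*(-59) - 311) = (-697*(-395) + 7*181) + (-312*(-59) - 311) = (275315 + 1267) + (18408 - 311) = 276582 + 18097 = 294679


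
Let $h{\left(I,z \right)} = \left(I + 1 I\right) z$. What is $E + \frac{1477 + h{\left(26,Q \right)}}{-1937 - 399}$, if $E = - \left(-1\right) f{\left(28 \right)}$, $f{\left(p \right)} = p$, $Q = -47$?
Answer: $\frac{66375}{2336} \approx 28.414$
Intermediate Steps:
$h{\left(I,z \right)} = 2 I z$ ($h{\left(I,z \right)} = \left(I + I\right) z = 2 I z$)
$E = 28$ ($E = - \left(-1\right) 28 = \left(-1\right) \left(-28\right) = 28$)
$E + \frac{1477 + h{\left(26,Q \right)}}{-1937 - 399} = 28 + \frac{1477 + 2 \cdot 26 \left(-47\right)}{-1937 - 399} = 28 + \frac{1477 - 2444}{-2336} = 28 - - \frac{967}{2336} = 28 + \frac{967}{2336} = \frac{66375}{2336}$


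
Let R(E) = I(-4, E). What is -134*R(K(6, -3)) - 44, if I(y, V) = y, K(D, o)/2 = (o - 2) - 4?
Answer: 492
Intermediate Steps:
K(D, o) = -12 + 2*o (K(D, o) = 2*((o - 2) - 4) = 2*((-2 + o) - 4) = 2*(-6 + o) = -12 + 2*o)
R(E) = -4
-134*R(K(6, -3)) - 44 = -134*(-4) - 44 = 536 - 44 = 492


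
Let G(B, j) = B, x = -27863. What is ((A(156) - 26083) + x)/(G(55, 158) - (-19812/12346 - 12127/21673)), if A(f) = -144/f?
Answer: -46913230915995/49711098476 ≈ -943.72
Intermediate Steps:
((A(156) - 26083) + x)/(G(55, 158) - (-19812/12346 - 12127/21673)) = ((-144/156 - 26083) - 27863)/(55 - (-19812/12346 - 12127/21673)) = ((-144*1/156 - 26083) - 27863)/(55 - (-19812*1/12346 - 12127*1/21673)) = ((-12/13 - 26083) - 27863)/(55 - (-9906/6173 - 12127/21673)) = (-339091/13 - 27863)/(55 - 1*(-289552709/133787429)) = -701310/(13*(55 + 289552709/133787429)) = -701310/(13*7647861304/133787429) = -701310/13*133787429/7647861304 = -46913230915995/49711098476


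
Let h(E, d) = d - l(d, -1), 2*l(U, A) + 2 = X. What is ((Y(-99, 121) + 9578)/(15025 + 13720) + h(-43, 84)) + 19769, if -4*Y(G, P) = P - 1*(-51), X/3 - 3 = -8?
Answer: 228371341/11498 ≈ 19862.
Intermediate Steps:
X = -15 (X = 9 + 3*(-8) = 9 - 24 = -15)
l(U, A) = -17/2 (l(U, A) = -1 + (½)*(-15) = -1 - 15/2 = -17/2)
Y(G, P) = -51/4 - P/4 (Y(G, P) = -(P - 1*(-51))/4 = -(P + 51)/4 = -(51 + P)/4 = -51/4 - P/4)
h(E, d) = 17/2 + d (h(E, d) = d - 1*(-17/2) = d + 17/2 = 17/2 + d)
((Y(-99, 121) + 9578)/(15025 + 13720) + h(-43, 84)) + 19769 = (((-51/4 - ¼*121) + 9578)/(15025 + 13720) + (17/2 + 84)) + 19769 = (((-51/4 - 121/4) + 9578)/28745 + 185/2) + 19769 = ((-43 + 9578)*(1/28745) + 185/2) + 19769 = (9535*(1/28745) + 185/2) + 19769 = (1907/5749 + 185/2) + 19769 = 1067379/11498 + 19769 = 228371341/11498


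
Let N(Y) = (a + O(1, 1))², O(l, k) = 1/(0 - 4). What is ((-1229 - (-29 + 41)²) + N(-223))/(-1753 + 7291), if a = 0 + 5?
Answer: -21607/88608 ≈ -0.24385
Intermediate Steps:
O(l, k) = -¼ (O(l, k) = 1/(-4) = -¼)
a = 5
N(Y) = 361/16 (N(Y) = (5 - ¼)² = (19/4)² = 361/16)
((-1229 - (-29 + 41)²) + N(-223))/(-1753 + 7291) = ((-1229 - (-29 + 41)²) + 361/16)/(-1753 + 7291) = ((-1229 - 1*12²) + 361/16)/5538 = ((-1229 - 1*144) + 361/16)*(1/5538) = ((-1229 - 144) + 361/16)*(1/5538) = (-1373 + 361/16)*(1/5538) = -21607/16*1/5538 = -21607/88608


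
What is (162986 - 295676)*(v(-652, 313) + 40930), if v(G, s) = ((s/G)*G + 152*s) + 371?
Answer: -11834621100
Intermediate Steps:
v(G, s) = 371 + 153*s (v(G, s) = (s + 152*s) + 371 = 153*s + 371 = 371 + 153*s)
(162986 - 295676)*(v(-652, 313) + 40930) = (162986 - 295676)*((371 + 153*313) + 40930) = -132690*((371 + 47889) + 40930) = -132690*(48260 + 40930) = -132690*89190 = -11834621100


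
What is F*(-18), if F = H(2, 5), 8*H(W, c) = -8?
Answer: 18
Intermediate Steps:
H(W, c) = -1 (H(W, c) = (1/8)*(-8) = -1)
F = -1
F*(-18) = -1*(-18) = 18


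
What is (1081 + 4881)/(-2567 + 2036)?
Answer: -5962/531 ≈ -11.228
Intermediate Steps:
(1081 + 4881)/(-2567 + 2036) = 5962/(-531) = 5962*(-1/531) = -5962/531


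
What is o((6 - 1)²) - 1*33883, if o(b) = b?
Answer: -33858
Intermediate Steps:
o((6 - 1)²) - 1*33883 = (6 - 1)² - 1*33883 = 5² - 33883 = 25 - 33883 = -33858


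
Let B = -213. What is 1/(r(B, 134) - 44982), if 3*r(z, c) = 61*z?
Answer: -1/49313 ≈ -2.0279e-5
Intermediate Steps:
r(z, c) = 61*z/3 (r(z, c) = (61*z)/3 = 61*z/3)
1/(r(B, 134) - 44982) = 1/((61/3)*(-213) - 44982) = 1/(-4331 - 44982) = 1/(-49313) = -1/49313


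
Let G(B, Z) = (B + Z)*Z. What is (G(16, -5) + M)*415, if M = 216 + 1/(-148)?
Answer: 9888205/148 ≈ 66812.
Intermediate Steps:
M = 31967/148 (M = 216 - 1/148 = 31967/148 ≈ 215.99)
G(B, Z) = Z*(B + Z)
(G(16, -5) + M)*415 = (-5*(16 - 5) + 31967/148)*415 = (-5*11 + 31967/148)*415 = (-55 + 31967/148)*415 = (23827/148)*415 = 9888205/148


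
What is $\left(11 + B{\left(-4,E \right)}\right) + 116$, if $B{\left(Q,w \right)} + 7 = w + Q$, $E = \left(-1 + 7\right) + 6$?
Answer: $128$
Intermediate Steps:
$E = 12$ ($E = 6 + 6 = 12$)
$B{\left(Q,w \right)} = -7 + Q + w$ ($B{\left(Q,w \right)} = -7 + \left(w + Q\right) = -7 + \left(Q + w\right) = -7 + Q + w$)
$\left(11 + B{\left(-4,E \right)}\right) + 116 = \left(11 - -1\right) + 116 = \left(11 + 1\right) + 116 = 12 + 116 = 128$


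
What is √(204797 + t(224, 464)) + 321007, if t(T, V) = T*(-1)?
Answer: 321007 + √204573 ≈ 3.2146e+5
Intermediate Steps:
t(T, V) = -T
√(204797 + t(224, 464)) + 321007 = √(204797 - 1*224) + 321007 = √(204797 - 224) + 321007 = √204573 + 321007 = 321007 + √204573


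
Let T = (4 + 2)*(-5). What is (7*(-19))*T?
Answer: 3990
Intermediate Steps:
T = -30 (T = 6*(-5) = -30)
(7*(-19))*T = (7*(-19))*(-30) = -133*(-30) = 3990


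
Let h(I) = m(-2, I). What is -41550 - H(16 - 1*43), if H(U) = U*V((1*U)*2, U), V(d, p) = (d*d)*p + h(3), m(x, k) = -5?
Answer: -2167449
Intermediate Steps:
h(I) = -5
V(d, p) = -5 + p*d**2 (V(d, p) = (d*d)*p - 5 = d**2*p - 5 = p*d**2 - 5 = -5 + p*d**2)
H(U) = U*(-5 + 4*U**3) (H(U) = U*(-5 + U*((1*U)*2)**2) = U*(-5 + U*(U*2)**2) = U*(-5 + U*(2*U)**2) = U*(-5 + U*(4*U**2)) = U*(-5 + 4*U**3))
-41550 - H(16 - 1*43) = -41550 - (16 - 1*43)*(-5 + 4*(16 - 1*43)**3) = -41550 - (16 - 43)*(-5 + 4*(16 - 43)**3) = -41550 - (-27)*(-5 + 4*(-27)**3) = -41550 - (-27)*(-5 + 4*(-19683)) = -41550 - (-27)*(-5 - 78732) = -41550 - (-27)*(-78737) = -41550 - 1*2125899 = -41550 - 2125899 = -2167449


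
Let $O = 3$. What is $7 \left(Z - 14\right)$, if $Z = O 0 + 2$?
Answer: $-84$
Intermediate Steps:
$Z = 2$ ($Z = 3 \cdot 0 + 2 = 0 + 2 = 2$)
$7 \left(Z - 14\right) = 7 \left(2 - 14\right) = 7 \left(-12\right) = -84$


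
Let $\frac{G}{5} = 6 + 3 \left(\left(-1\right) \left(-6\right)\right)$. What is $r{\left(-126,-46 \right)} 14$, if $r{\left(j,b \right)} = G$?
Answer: $1680$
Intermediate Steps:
$G = 120$ ($G = 5 \left(6 + 3 \left(\left(-1\right) \left(-6\right)\right)\right) = 5 \left(6 + 3 \cdot 6\right) = 5 \left(6 + 18\right) = 5 \cdot 24 = 120$)
$r{\left(j,b \right)} = 120$
$r{\left(-126,-46 \right)} 14 = 120 \cdot 14 = 1680$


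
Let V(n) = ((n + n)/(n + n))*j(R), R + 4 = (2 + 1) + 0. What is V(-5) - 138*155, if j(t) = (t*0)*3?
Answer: -21390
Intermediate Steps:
R = -1 (R = -4 + ((2 + 1) + 0) = -4 + (3 + 0) = -4 + 3 = -1)
j(t) = 0 (j(t) = 0*3 = 0)
V(n) = 0 (V(n) = ((n + n)/(n + n))*0 = ((2*n)/((2*n)))*0 = ((2*n)*(1/(2*n)))*0 = 1*0 = 0)
V(-5) - 138*155 = 0 - 138*155 = 0 - 21390 = -21390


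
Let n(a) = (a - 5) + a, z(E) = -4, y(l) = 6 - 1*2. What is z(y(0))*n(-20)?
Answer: 180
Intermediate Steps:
y(l) = 4 (y(l) = 6 - 2 = 4)
n(a) = -5 + 2*a (n(a) = (-5 + a) + a = -5 + 2*a)
z(y(0))*n(-20) = -4*(-5 + 2*(-20)) = -4*(-5 - 40) = -4*(-45) = 180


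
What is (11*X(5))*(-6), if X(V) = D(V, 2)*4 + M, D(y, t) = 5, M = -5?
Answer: -990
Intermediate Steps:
X(V) = 15 (X(V) = 5*4 - 5 = 20 - 5 = 15)
(11*X(5))*(-6) = (11*15)*(-6) = 165*(-6) = -990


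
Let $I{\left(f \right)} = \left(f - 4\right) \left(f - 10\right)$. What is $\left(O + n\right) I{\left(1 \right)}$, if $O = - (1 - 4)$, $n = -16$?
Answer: $-351$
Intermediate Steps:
$I{\left(f \right)} = \left(-10 + f\right) \left(-4 + f\right)$ ($I{\left(f \right)} = \left(-4 + f\right) \left(-10 + f\right) = \left(-10 + f\right) \left(-4 + f\right)$)
$O = 3$ ($O = \left(-1\right) \left(-3\right) = 3$)
$\left(O + n\right) I{\left(1 \right)} = \left(3 - 16\right) \left(40 + 1^{2} - 14\right) = - 13 \left(40 + 1 - 14\right) = \left(-13\right) 27 = -351$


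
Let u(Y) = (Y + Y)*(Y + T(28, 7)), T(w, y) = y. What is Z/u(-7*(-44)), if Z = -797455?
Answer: -159491/38808 ≈ -4.1097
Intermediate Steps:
u(Y) = 2*Y*(7 + Y) (u(Y) = (Y + Y)*(Y + 7) = (2*Y)*(7 + Y) = 2*Y*(7 + Y))
Z/u(-7*(-44)) = -797455*1/(616*(7 - 7*(-44))) = -797455*1/(616*(7 + 308)) = -797455/(2*308*315) = -797455/194040 = -797455*1/194040 = -159491/38808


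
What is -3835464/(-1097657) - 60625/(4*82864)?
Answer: 1204742099959/363824998592 ≈ 3.3113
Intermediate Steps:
-3835464/(-1097657) - 60625/(4*82864) = -3835464*(-1/1097657) - 60625/331456 = 3835464/1097657 - 60625*1/331456 = 3835464/1097657 - 60625/331456 = 1204742099959/363824998592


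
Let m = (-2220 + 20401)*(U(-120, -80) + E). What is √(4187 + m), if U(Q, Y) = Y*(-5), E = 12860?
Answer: √241084247 ≈ 15527.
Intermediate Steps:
U(Q, Y) = -5*Y
m = 241080060 (m = (-2220 + 20401)*(-5*(-80) + 12860) = 18181*(400 + 12860) = 18181*13260 = 241080060)
√(4187 + m) = √(4187 + 241080060) = √241084247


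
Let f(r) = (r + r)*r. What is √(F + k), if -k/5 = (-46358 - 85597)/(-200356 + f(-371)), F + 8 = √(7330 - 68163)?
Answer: √(4523057842 + 5613905476*I*√60833)/74926 ≈ 11.123 + 11.087*I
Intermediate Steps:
f(r) = 2*r² (f(r) = (2*r)*r = 2*r²)
F = -8 + I*√60833 (F = -8 + √(7330 - 68163) = -8 + √(-60833) = -8 + I*√60833 ≈ -8.0 + 246.64*I)
k = 659775/74926 (k = -5*(-46358 - 85597)/(-200356 + 2*(-371)²) = -(-659775)/(-200356 + 2*137641) = -(-659775)/(-200356 + 275282) = -(-659775)/74926 = -5*(-131955/74926) = 659775/74926 ≈ 8.8057)
√(F + k) = √((-8 + I*√60833) + 659775/74926) = √(60367/74926 + I*√60833)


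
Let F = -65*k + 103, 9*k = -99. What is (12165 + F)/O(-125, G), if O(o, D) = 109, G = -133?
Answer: 12983/109 ≈ 119.11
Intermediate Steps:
k = -11 (k = (1/9)*(-99) = -11)
F = 818 (F = -65*(-11) + 103 = 715 + 103 = 818)
(12165 + F)/O(-125, G) = (12165 + 818)/109 = 12983*(1/109) = 12983/109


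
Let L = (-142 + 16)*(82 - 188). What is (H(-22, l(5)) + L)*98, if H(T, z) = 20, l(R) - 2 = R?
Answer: 1310848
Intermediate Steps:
l(R) = 2 + R
L = 13356 (L = -126*(-106) = 13356)
(H(-22, l(5)) + L)*98 = (20 + 13356)*98 = 13376*98 = 1310848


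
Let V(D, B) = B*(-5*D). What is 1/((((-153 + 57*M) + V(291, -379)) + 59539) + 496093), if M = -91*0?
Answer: 1/1106924 ≈ 9.0340e-7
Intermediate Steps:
V(D, B) = -5*B*D
M = 0
1/((((-153 + 57*M) + V(291, -379)) + 59539) + 496093) = 1/((((-153 + 57*0) - 5*(-379)*291) + 59539) + 496093) = 1/((((-153 + 0) + 551445) + 59539) + 496093) = 1/(((-153 + 551445) + 59539) + 496093) = 1/((551292 + 59539) + 496093) = 1/(610831 + 496093) = 1/1106924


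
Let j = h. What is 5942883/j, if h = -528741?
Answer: -1980961/176247 ≈ -11.240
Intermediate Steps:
j = -528741
5942883/j = 5942883/(-528741) = 5942883*(-1/528741) = -1980961/176247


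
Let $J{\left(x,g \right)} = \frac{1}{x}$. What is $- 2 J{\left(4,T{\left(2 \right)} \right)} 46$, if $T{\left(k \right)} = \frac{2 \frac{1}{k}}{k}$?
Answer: $-23$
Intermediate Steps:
$T{\left(k \right)} = \frac{2}{k^{2}}$
$- 2 J{\left(4,T{\left(2 \right)} \right)} 46 = - \frac{2}{4} \cdot 46 = \left(-2\right) \frac{1}{4} \cdot 46 = \left(- \frac{1}{2}\right) 46 = -23$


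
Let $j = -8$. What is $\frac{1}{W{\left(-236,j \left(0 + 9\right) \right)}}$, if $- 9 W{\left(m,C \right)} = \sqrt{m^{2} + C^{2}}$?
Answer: $- \frac{9 \sqrt{3805}}{15220} \approx -0.036476$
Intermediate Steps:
$W{\left(m,C \right)} = - \frac{\sqrt{C^{2} + m^{2}}}{9}$ ($W{\left(m,C \right)} = - \frac{\sqrt{m^{2} + C^{2}}}{9} = - \frac{\sqrt{C^{2} + m^{2}}}{9}$)
$\frac{1}{W{\left(-236,j \left(0 + 9\right) \right)}} = \frac{1}{\left(- \frac{1}{9}\right) \sqrt{\left(- 8 \left(0 + 9\right)\right)^{2} + \left(-236\right)^{2}}} = \frac{1}{\left(- \frac{1}{9}\right) \sqrt{\left(\left(-8\right) 9\right)^{2} + 55696}} = \frac{1}{\left(- \frac{1}{9}\right) \sqrt{\left(-72\right)^{2} + 55696}} = \frac{1}{\left(- \frac{1}{9}\right) \sqrt{5184 + 55696}} = \frac{1}{\left(- \frac{1}{9}\right) \sqrt{60880}} = \frac{1}{\left(- \frac{1}{9}\right) 4 \sqrt{3805}} = \frac{1}{\left(- \frac{4}{9}\right) \sqrt{3805}} = - \frac{9 \sqrt{3805}}{15220}$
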